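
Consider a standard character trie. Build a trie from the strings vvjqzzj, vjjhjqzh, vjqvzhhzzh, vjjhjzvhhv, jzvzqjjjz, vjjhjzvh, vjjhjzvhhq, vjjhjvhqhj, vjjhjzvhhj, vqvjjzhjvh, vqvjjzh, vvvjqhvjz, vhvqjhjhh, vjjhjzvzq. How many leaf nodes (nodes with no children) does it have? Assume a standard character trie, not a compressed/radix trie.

12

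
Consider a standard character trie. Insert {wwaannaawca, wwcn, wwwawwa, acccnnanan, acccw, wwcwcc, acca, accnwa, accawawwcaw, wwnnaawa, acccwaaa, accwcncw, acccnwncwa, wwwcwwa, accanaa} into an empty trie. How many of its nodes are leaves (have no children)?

13

A leaf is a node with no children — equivalently, the end of a word that is not a proper prefix of any other stored word.
Those words: "accanaa", "accawawwcaw", "acccnnanan", "acccnwncwa", "acccwaaa", "accnwa", "accwcncw", "wwaannaawca", "wwcn", "wwcwcc", "wwnnaawa", "wwwawwa", "wwwcwwa"
Leaf count: 13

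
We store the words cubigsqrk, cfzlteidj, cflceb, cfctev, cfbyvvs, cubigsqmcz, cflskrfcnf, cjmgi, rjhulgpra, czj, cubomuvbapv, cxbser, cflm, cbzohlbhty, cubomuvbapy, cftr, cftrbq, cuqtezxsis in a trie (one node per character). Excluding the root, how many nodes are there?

91

Insert word by word; a character creates a node only if that edge doesn't already exist:
  "cubigsqrk" → 9 new (c, u, b, i, g, s, q, r, k)
  "cfzlteidj" → prefix "c" already present; 8 new (f, z, l, t, e, i, d, j)
  "cflceb" → prefix "cf" already present; 4 new (l, c, e, b)
  "cfctev" → prefix "cf" already present; 4 new (c, t, e, v)
  "cfbyvvs" → prefix "cf" already present; 5 new (b, y, v, v, s)
  "cubigsqmcz" → prefix "cubigsq" already present; 3 new (m, c, z)
  "cflskrfcnf" → prefix "cfl" already present; 7 new (s, k, r, f, c, n, f)
  "cjmgi" → prefix "c" already present; 4 new (j, m, g, i)
  "rjhulgpra" → 9 new (r, j, h, u, l, g, p, r, a)
  "czj" → prefix "c" already present; 2 new (z, j)
  "cubomuvbapv" → prefix "cub" already present; 8 new (o, m, u, v, b, a, p, v)
  "cxbser" → prefix "c" already present; 5 new (x, b, s, e, r)
  "cflm" → prefix "cfl" already present; 1 new (m)
  "cbzohlbhty" → prefix "c" already present; 9 new (b, z, o, h, l, b, h, t, y)
  "cubomuvbapy" → prefix "cubomuvbap" already present; 1 new (y)
  "cftr" → prefix "cf" already present; 2 new (t, r)
  "cftrbq" → prefix "cftr" already present; 2 new (b, q)
  "cuqtezxsis" → prefix "cu" already present; 8 new (q, t, e, z, x, s, i, s)
Total nodes = 9 + 8 + 4 + 4 + 5 + 3 + 7 + 4 + 9 + 2 + 8 + 5 + 1 + 9 + 1 + 2 + 2 + 8 = 91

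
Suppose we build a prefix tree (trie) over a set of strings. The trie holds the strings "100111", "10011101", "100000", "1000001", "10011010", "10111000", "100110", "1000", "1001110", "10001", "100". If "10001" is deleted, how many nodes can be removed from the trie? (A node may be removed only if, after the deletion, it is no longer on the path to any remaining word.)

1

A node on "10001"'s path can go only if nothing else ends at it or branches off below it.
The suffix "1" (1 node) is used only by "10001"; the node for "1000" still has the child "0", so pruning stops there.
Nodes removed: 1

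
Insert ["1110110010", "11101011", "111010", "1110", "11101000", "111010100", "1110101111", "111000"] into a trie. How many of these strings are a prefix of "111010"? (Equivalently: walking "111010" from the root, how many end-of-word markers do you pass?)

Check each prefix of "111010" against the stored set — each match is an end-marker on the path.
Prefixes of the query that are stored words: "1110", "111010"
Count: 2

2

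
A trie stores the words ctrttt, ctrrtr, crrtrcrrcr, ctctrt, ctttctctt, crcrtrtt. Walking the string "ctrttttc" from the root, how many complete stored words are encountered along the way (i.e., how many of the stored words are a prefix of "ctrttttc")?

Walk "ctrttttc" from the root; an end-of-word marker is hit whenever a stored word is a prefix of "ctrttttc".
Prefixes of the query that are stored words: "ctrttt"
Count: 1

1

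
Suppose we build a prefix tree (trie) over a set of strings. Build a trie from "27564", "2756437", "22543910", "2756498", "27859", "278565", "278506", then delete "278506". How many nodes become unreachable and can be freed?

A node on "278506"'s path can go only if nothing else ends at it or branches off below it.
The suffix "06" (2 nodes) is used only by "278506"; the node for "2785" still has the child "9", so pruning stops there.
Nodes removed: 2

2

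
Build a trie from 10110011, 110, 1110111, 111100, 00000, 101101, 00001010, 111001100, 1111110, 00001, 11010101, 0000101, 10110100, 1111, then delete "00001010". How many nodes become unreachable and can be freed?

Walk "00001010" from the leaf back toward the root, removing each node that no remaining word uses.
The suffix "0" (1 node) is used only by "00001010"; "0000101" is itself a stored word, so pruning stops there.
Nodes removed: 1

1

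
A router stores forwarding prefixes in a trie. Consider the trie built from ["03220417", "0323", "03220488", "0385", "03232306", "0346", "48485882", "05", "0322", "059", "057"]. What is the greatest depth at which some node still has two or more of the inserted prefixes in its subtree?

6

Look for the deepest trie node that still has at least two words in its subtree.
"03220417" and "03220488" agree on "032204" (6 characters) before diverging; nothing deeper is shared.
Longest shared-prefix length: 6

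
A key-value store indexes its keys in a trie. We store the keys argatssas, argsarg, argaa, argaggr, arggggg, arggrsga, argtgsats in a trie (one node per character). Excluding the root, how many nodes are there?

For each word, the new-node count is its length minus the longest prefix already in the trie:
  "argatssas" → 9 new (a, r, g, a, t, s, s, a, s)
  "argsarg" → prefix "arg" already present; 4 new (s, a, r, g)
  "argaa" → prefix "arga" already present; 1 new (a)
  "argaggr" → prefix "arga" already present; 3 new (g, g, r)
  "arggggg" → prefix "arg" already present; 4 new (g, g, g, g)
  "arggrsga" → prefix "argg" already present; 4 new (r, s, g, a)
  "argtgsats" → prefix "arg" already present; 6 new (t, g, s, a, t, s)
Total nodes = 9 + 4 + 1 + 3 + 4 + 4 + 6 = 31

31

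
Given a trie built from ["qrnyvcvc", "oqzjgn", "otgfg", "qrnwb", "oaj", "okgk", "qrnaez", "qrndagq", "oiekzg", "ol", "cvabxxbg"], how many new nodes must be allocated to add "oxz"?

2

Walking "oxz" from the root, the first 1 characters ("o") follow existing edges; "x" is the first miss.
New nodes needed: |"oxz"| − 1 = 3 − 1 = 2.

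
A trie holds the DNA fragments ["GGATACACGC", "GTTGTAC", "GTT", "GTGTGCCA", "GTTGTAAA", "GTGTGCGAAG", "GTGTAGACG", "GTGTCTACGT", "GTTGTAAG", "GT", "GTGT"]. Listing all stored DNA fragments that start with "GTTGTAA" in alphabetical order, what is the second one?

GTTGTAAG

Words with prefix "GTTGTAA", in lexicographic order: "GTTGTAAA", "GTTGTAAG"
Position 2: GTTGTAAG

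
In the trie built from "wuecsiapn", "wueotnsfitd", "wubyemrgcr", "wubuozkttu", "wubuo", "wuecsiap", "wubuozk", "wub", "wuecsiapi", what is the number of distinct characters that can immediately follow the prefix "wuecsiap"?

Walk "wuecsiap" from the root, arriving at one node.
Distinct next characters after "wuecsiap": i, n.
That node has 2 child edges.

2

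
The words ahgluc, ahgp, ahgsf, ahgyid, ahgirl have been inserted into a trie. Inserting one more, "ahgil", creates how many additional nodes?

"ahgi" is already a path in the trie; the remaining "l" must be added.
New nodes needed: |"ahgil"| − 4 = 5 − 4 = 1.

1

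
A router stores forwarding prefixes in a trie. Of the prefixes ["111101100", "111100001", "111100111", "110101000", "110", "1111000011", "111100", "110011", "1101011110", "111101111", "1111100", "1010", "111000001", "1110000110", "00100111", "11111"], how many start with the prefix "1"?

Walk to "1"; the words in its subtree are exactly those with that prefix.
Words under "1": 1010, 110, 110011, 110101000, 1101011110, 111000001, 1110000110, 111100, 111100001, 1111000011, 111100111, 111101100, 111101111, 11111, 1111100
Count: 15

15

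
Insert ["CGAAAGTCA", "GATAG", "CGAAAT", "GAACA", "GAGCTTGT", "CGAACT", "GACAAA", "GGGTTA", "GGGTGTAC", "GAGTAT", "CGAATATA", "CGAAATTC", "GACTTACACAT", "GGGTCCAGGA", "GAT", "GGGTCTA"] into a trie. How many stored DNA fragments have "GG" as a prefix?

Walk to "GG"; the words in its subtree are exactly those with that prefix.
Matches: "GGGTCCAGGA", "GGGTCTA", "GGGTGTAC", "GGGTTA"
Count: 4

4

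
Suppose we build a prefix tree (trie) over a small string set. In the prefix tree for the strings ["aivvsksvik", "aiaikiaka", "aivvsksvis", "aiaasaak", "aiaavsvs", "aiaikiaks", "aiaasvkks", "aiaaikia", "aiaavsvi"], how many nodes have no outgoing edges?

Leaves are exactly the stored words that no other stored word extends.
Those words: "aiaaikia", "aiaasaak", "aiaasvkks", "aiaavsvi", "aiaavsvs", "aiaikiaka", "aiaikiaks", "aivvsksvik", "aivvsksvis"
Leaf count: 9

9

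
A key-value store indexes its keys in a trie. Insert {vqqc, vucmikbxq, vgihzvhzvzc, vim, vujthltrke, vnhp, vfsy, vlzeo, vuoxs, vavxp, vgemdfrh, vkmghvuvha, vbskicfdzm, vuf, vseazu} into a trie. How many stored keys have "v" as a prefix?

15

Filter for entries beginning with "v":
Matches: "vavxp", "vbskicfdzm", "vfsy", "vgemdfrh", "vgihzvhzvzc", "vim", "vkmghvuvha", "vlzeo", "vnhp", "vqqc", "vseazu", "vucmikbxq", "vuf", "vujthltrke", "vuoxs"
Count: 15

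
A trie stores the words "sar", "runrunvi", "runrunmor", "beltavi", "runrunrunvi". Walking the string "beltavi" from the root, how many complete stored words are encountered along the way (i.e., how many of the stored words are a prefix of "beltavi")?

Walk "beltavi" from the root; an end-of-word marker is hit whenever a stored word is a prefix of "beltavi".
Prefixes of the query that are stored words: "beltavi"
Count: 1

1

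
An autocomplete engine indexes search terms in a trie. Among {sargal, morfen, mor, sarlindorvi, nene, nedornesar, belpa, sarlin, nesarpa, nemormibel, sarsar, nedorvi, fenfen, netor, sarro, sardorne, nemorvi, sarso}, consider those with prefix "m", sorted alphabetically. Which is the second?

morfen

Words with prefix "m", in lexicographic order: "mor", "morfen"
The 2nd is morfen.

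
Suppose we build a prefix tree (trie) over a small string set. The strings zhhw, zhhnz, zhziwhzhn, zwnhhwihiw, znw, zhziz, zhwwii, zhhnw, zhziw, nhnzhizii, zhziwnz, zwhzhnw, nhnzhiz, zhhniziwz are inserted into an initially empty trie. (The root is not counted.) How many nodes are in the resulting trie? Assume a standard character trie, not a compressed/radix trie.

Count nodes per top-level branch (shared prefixes stored once):
  'n'-branch (nhnzhiz, nhnzhizii): 9 nodes
  'z'-branch (zhhniziwz, zhhnw, zhhnz, zhhw, zhwwii, zhziw, zhziwhzhn, zhziwnz, zhziz, znw, zwhzhnw, zwnhhwihiw): 42 nodes
Sum: 51

51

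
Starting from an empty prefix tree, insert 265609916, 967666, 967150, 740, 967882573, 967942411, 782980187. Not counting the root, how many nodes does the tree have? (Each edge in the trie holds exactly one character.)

41

Count nodes per top-level branch (shared prefixes stored once):
  '2'-branch (265609916): 9 nodes
  '7'-branch (740, 782980187): 11 nodes
  '9'-branch (967150, 967666, 967882573, 967942411): 21 nodes
Sum: 41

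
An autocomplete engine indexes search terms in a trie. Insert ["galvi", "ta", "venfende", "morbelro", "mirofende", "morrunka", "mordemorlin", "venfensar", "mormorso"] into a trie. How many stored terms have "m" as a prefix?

5

Filter for entries beginning with "m":
Words under "m": mirofende, morbelro, mordemorlin, mormorso, morrunka
Count: 5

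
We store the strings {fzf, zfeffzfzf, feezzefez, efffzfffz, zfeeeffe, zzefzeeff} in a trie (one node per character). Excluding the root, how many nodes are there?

42

Count nodes per top-level branch (shared prefixes stored once):
  'e'-branch (efffzfffz): 9 nodes
  'f'-branch (feezzefez, fzf): 11 nodes
  'z'-branch (zfeeeffe, zfeffzfzf, zzefzeeff): 22 nodes
Sum: 42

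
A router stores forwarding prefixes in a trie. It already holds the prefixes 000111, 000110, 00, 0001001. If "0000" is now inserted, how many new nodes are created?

1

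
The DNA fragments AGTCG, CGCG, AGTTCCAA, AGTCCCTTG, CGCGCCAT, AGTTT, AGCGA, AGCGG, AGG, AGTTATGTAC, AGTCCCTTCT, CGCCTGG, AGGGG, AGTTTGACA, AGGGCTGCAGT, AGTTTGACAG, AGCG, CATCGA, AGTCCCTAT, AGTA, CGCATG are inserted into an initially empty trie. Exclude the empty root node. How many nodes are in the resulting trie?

66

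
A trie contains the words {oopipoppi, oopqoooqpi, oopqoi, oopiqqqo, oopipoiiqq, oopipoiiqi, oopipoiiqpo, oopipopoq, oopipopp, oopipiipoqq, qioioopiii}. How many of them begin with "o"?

Walk to "o"; the words in its subtree are exactly those with that prefix.
Words under "o": oopipiipoqq, oopipoiiqi, oopipoiiqpo, oopipoiiqq, oopipopoq, oopipopp, oopipoppi, oopiqqqo, oopqoi, oopqoooqpi
Count: 10

10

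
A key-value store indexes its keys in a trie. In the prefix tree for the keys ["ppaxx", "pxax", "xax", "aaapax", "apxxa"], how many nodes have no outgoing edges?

5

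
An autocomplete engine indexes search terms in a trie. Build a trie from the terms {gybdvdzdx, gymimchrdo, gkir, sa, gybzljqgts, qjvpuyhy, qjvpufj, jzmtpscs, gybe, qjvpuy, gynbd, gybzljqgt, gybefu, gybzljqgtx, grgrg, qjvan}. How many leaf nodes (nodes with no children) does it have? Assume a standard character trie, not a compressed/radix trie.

Leaves are exactly the stored words that no other stored word extends.
Those words: "gkir", "grgrg", "gybdvdzdx", "gybefu", "gybzljqgts", "gybzljqgtx", "gymimchrdo", "gynbd", "jzmtpscs", "qjvan", "qjvpufj", "qjvpuyhy", "sa"
Leaf count: 13

13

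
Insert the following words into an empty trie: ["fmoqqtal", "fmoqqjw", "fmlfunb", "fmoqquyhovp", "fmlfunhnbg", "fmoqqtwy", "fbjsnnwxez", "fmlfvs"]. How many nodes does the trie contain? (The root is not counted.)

For each word, the new-node count is its length minus the longest prefix already in the trie:
  "fmoqqtal" → 8 new (f, m, o, q, q, t, a, l)
  "fmoqqjw" → prefix "fmoqq" already present; 2 new (j, w)
  "fmlfunb" → prefix "fm" already present; 5 new (l, f, u, n, b)
  "fmoqquyhovp" → prefix "fmoqq" already present; 6 new (u, y, h, o, v, p)
  "fmlfunhnbg" → prefix "fmlfun" already present; 4 new (h, n, b, g)
  "fmoqqtwy" → prefix "fmoqqt" already present; 2 new (w, y)
  "fbjsnnwxez" → prefix "f" already present; 9 new (b, j, s, n, n, w, x, e, z)
  "fmlfvs" → prefix "fmlf" already present; 2 new (v, s)
Total nodes = 8 + 2 + 5 + 6 + 4 + 2 + 9 + 2 = 38

38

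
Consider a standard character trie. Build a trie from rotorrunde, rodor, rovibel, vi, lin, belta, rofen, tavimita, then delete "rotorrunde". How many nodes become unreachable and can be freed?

8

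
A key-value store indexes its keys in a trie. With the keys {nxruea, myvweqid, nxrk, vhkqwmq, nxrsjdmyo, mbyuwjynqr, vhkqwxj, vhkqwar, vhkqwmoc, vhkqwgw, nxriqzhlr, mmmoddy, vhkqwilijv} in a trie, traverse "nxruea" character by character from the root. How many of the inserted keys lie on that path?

Check each prefix of "nxruea" against the stored set — each match is an end-marker on the path.
Prefixes of the query that are stored words: "nxruea"
Count: 1

1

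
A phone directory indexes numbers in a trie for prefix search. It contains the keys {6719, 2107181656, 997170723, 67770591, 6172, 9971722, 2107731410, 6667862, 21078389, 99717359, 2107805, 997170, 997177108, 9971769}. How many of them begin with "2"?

4

Filter for entries beginning with "2":
Words under "2": 2107181656, 2107731410, 2107805, 21078389
Count: 4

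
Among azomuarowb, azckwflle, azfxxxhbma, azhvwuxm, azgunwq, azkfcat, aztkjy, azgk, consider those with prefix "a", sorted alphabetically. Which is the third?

azgk

DFS of the "a" subtree visits, in order: "azckwflle", "azfxxxhbma", "azgk", "azgunwq", "azhvwuxm", "azkfcat", "azomuarowb", "aztkjy"
The 3rd is azgk.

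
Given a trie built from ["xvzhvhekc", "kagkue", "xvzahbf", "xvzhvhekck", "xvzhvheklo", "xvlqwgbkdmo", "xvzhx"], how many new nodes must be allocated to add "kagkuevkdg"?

Walking "kagkuevkdg" from the root, the first 6 characters ("kagkue") follow existing edges; "v" is the first miss.
So 10 − 6 = 4 new nodes.

4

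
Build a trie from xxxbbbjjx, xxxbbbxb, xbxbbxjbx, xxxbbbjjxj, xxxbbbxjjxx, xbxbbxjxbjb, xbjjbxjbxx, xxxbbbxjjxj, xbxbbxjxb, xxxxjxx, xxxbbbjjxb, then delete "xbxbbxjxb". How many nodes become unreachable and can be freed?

0

After clearing the end-marker at "xbxbbxjxb", prune upward until reaching a node still needed by another word.
Every node on "xbxbbxjxb" is still needed (e.g. by "xbxbbxjxbjb"), so nothing is freed.
Nodes removed: 0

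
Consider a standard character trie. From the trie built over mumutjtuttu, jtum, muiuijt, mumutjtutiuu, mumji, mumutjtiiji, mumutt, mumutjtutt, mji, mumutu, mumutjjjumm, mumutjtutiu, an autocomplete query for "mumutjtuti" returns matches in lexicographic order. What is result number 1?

mumutjtutiu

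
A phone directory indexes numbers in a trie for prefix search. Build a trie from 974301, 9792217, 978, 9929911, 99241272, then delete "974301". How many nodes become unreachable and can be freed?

4

A node on "974301"'s path can go only if nothing else ends at it or branches off below it.
The suffix "4301" (4 nodes) is used only by "974301"; the node for "97" still has the child "9", so pruning stops there.
Nodes removed: 4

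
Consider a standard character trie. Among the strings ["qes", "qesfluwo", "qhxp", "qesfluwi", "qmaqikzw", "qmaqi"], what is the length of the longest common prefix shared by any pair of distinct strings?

Equivalently: take the maximum, over all pairs, of their longest common prefix length.
"qesfluwi" and "qesfluwo" agree on "qesfluw" (7 characters) before diverging; nothing deeper is shared.
Longest shared-prefix length: 7

7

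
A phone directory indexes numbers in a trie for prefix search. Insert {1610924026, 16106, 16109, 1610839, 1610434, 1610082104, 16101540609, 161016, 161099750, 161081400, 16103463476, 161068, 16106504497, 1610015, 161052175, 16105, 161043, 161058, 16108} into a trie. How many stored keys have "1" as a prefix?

Walk to "1"; the words in its subtree are exactly those with that prefix.
Words under "1": 1610015, 1610082104, 16101540609, 161016, 16103463476, 161043, 1610434, 16105, 161052175, 161058, 16106, 16106504497, 161068, 16108, 161081400, 1610839, 16109, 1610924026, 161099750
Count: 19

19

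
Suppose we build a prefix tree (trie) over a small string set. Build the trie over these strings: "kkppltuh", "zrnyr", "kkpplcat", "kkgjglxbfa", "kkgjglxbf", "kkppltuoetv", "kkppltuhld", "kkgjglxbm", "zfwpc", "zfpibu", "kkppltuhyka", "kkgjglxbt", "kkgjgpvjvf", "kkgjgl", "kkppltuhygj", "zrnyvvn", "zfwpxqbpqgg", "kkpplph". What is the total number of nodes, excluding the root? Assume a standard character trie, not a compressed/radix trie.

62

Insert word by word; a character creates a node only if that edge doesn't already exist:
  "kkppltuh" → 8 new (k, k, p, p, l, t, u, h)
  "zrnyr" → 5 new (z, r, n, y, r)
  "kkpplcat" → prefix "kkppl" already present; 3 new (c, a, t)
  "kkgjglxbfa" → prefix "kk" already present; 8 new (g, j, g, l, x, b, f, a)
  "kkgjglxbf" → prefix "kkgjglxbf" already present; 0 new (none)
  "kkppltuoetv" → prefix "kkppltu" already present; 4 new (o, e, t, v)
  "kkppltuhld" → prefix "kkppltuh" already present; 2 new (l, d)
  "kkgjglxbm" → prefix "kkgjglxb" already present; 1 new (m)
  "zfwpc" → prefix "z" already present; 4 new (f, w, p, c)
  "zfpibu" → prefix "zf" already present; 4 new (p, i, b, u)
  "kkppltuhyka" → prefix "kkppltuh" already present; 3 new (y, k, a)
  "kkgjglxbt" → prefix "kkgjglxb" already present; 1 new (t)
  "kkgjgpvjvf" → prefix "kkgjg" already present; 5 new (p, v, j, v, f)
  "kkgjgl" → prefix "kkgjgl" already present; 0 new (none)
  "kkppltuhygj" → prefix "kkppltuhy" already present; 2 new (g, j)
  "zrnyvvn" → prefix "zrny" already present; 3 new (v, v, n)
  "zfwpxqbpqgg" → prefix "zfwp" already present; 7 new (x, q, b, p, q, g, g)
  "kkpplph" → prefix "kkppl" already present; 2 new (p, h)
Total nodes = 8 + 5 + 3 + 8 + 0 + 4 + 2 + 1 + 4 + 4 + 3 + 1 + 5 + 0 + 2 + 3 + 7 + 2 = 62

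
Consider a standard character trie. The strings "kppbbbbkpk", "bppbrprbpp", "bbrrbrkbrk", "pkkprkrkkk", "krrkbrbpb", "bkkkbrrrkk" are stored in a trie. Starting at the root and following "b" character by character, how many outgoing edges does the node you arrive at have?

3

The children of the "b" node are the distinct next characters among strings starting with "b".
Characters that immediately follow "b" among the stored strings: {b, k, p}.
That node has 3 child edges.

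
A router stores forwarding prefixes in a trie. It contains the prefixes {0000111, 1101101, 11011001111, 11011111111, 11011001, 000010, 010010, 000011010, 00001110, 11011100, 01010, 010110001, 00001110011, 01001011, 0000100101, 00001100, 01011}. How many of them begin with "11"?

Filter for entries beginning with "11":
Matches: "11011001", "11011001111", "1101101", "11011100", "11011111111"
Count: 5

5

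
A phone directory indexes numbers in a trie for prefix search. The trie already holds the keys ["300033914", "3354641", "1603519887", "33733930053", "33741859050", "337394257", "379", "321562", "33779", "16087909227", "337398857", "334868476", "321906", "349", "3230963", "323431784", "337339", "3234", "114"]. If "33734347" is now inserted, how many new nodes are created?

Walking "33734347" from the root, the first 4 characters ("3373") follow existing edges; "4" is the first miss.
New nodes needed: |"33734347"| − 4 = 8 − 4 = 4.

4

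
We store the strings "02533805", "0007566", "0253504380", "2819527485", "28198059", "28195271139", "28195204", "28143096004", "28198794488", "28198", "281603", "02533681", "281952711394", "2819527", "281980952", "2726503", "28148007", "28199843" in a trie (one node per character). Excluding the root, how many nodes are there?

78

Count nodes per top-level branch (shared prefixes stored once):
  '0'-branch (0007566, 02533681, 02533805, 0253504380): 23 nodes
  '2'-branch (2726503, 28143096004, 28148007, 281603, 28195204, 2819527, 28195271139, 281952711394, 2819527485, 28198, 28198059, 281980952, 28198794488, 28199843): 55 nodes
Sum: 78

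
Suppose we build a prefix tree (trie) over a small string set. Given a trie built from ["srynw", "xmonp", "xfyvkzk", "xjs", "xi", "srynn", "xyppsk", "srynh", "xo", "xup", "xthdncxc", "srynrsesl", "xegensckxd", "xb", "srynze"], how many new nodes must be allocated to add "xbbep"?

3

"xb" is already a path in the trie; the remaining "bep" must be added.
Each of the 3 remaining characters creates one node.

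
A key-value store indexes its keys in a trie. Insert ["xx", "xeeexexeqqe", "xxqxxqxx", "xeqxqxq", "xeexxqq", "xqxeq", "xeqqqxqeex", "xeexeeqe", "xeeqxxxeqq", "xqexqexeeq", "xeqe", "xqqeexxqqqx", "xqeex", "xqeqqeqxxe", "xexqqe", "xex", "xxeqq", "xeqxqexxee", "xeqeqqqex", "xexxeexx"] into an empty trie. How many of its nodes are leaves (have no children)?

A leaf is a node with no children — equivalently, the end of a word that is not a proper prefix of any other stored word.
Those words: "xeeexexeqqe", "xeeqxxxeqq", "xeexeeqe", "xeexxqq", "xeqeqqqex", "xeqqqxqeex", "xeqxqexxee", "xeqxqxq", "xexqqe", "xexxeexx", "xqeex", "xqeqqeqxxe", "xqexqexeeq", "xqqeexxqqqx", "xqxeq", "xxeqq", "xxqxxqxx"
Leaf count: 17

17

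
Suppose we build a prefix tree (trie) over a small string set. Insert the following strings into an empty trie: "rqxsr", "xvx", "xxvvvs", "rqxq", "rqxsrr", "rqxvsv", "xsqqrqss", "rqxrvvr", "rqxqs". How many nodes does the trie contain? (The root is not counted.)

Trace insertions, counting only characters that open a new branch:
  "rqxsr" → 5 new (r, q, x, s, r)
  "xvx" → 3 new (x, v, x)
  "xxvvvs" → prefix "x" already present; 5 new (x, v, v, v, s)
  "rqxq" → prefix "rqx" already present; 1 new (q)
  "rqxsrr" → prefix "rqxsr" already present; 1 new (r)
  "rqxvsv" → prefix "rqx" already present; 3 new (v, s, v)
  "xsqqrqss" → prefix "x" already present; 7 new (s, q, q, r, q, s, s)
  "rqxrvvr" → prefix "rqx" already present; 4 new (r, v, v, r)
  "rqxqs" → prefix "rqxq" already present; 1 new (s)
Total nodes = 5 + 3 + 5 + 1 + 1 + 3 + 7 + 4 + 1 = 30

30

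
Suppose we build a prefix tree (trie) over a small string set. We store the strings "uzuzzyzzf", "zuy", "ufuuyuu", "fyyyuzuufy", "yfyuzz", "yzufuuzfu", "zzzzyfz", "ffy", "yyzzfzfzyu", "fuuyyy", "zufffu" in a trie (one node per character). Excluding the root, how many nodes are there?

Trace insertions, counting only characters that open a new branch:
  "uzuzzyzzf" → 9 new (u, z, u, z, z, y, z, z, f)
  "zuy" → 3 new (z, u, y)
  "ufuuyuu" → prefix "u" already present; 6 new (f, u, u, y, u, u)
  "fyyyuzuufy" → 10 new (f, y, y, y, u, z, u, u, f, y)
  "yfyuzz" → 6 new (y, f, y, u, z, z)
  "yzufuuzfu" → prefix "y" already present; 8 new (z, u, f, u, u, z, f, u)
  "zzzzyfz" → prefix "z" already present; 6 new (z, z, z, y, f, z)
  "ffy" → prefix "f" already present; 2 new (f, y)
  "yyzzfzfzyu" → prefix "y" already present; 9 new (y, z, z, f, z, f, z, y, u)
  "fuuyyy" → prefix "f" already present; 5 new (u, u, y, y, y)
  "zufffu" → prefix "zu" already present; 4 new (f, f, f, u)
Total nodes = 9 + 3 + 6 + 10 + 6 + 8 + 6 + 2 + 9 + 5 + 4 = 68

68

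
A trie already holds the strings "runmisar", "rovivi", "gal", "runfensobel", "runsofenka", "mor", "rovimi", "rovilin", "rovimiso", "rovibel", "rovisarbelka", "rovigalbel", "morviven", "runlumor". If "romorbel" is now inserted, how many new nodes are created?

"ro" is already a path in the trie; the remaining "morbel" must be added.
New nodes needed: |"romorbel"| − 2 = 8 − 2 = 6.

6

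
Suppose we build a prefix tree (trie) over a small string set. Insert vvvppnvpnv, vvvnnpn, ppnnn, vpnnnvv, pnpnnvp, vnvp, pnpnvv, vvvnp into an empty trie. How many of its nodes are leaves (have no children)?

8

Leaves are exactly the stored words that no other stored word extends.
Those words: "pnpnnvp", "pnpnvv", "ppnnn", "vnvp", "vpnnnvv", "vvvnnpn", "vvvnp", "vvvppnvpnv"
Leaf count: 8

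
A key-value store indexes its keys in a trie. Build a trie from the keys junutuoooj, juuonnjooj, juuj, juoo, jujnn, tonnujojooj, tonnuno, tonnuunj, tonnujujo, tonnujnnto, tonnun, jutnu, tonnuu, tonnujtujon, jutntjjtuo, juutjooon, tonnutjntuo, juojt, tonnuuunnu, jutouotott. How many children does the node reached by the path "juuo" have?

The children of the "juuo" node are the distinct next characters among strings starting with "juuo".
Distinct next characters after "juuo": n.
That node has 1 child edge.

1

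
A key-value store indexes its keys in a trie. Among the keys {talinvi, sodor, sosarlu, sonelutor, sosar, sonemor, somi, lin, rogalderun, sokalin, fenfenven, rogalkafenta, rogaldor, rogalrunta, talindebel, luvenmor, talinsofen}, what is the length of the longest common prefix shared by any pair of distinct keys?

Equivalently: take the maximum, over all pairs, of their longest common prefix length.
"rogalderun" and "rogaldor" agree on "rogald" (6 characters) before diverging; nothing deeper is shared.
Longest shared-prefix length: 6

6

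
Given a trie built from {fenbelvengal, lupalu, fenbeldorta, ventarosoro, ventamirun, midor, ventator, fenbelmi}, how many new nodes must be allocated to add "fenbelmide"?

Walking "fenbelmide" from the root, the first 8 characters ("fenbelmi") follow existing edges; "d" is the first miss.
So 10 − 8 = 2 new nodes.

2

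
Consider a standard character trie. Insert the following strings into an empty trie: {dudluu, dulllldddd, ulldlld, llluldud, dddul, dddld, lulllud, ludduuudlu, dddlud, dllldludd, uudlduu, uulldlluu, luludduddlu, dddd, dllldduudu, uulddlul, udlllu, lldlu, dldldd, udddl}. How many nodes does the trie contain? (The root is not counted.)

106

Insert word by word; a character creates a node only if that edge doesn't already exist:
  "dudluu" → 6 new (d, u, d, l, u, u)
  "dulllldddd" → prefix "du" already present; 8 new (l, l, l, l, d, d, d, d)
  "ulldlld" → 7 new (u, l, l, d, l, l, d)
  "llluldud" → 8 new (l, l, l, u, l, d, u, d)
  "dddul" → prefix "d" already present; 4 new (d, d, u, l)
  "dddld" → prefix "ddd" already present; 2 new (l, d)
  "lulllud" → prefix "l" already present; 6 new (u, l, l, l, u, d)
  "ludduuudlu" → prefix "lu" already present; 8 new (d, d, u, u, u, d, l, u)
  "dddlud" → prefix "dddl" already present; 2 new (u, d)
  "dllldludd" → prefix "d" already present; 8 new (l, l, l, d, l, u, d, d)
  "uudlduu" → prefix "u" already present; 6 new (u, d, l, d, u, u)
  "uulldlluu" → prefix "uu" already present; 7 new (l, l, d, l, l, u, u)
  "luludduddlu" → prefix "lul" already present; 8 new (u, d, d, u, d, d, l, u)
  "dddd" → prefix "ddd" already present; 1 new (d)
  "dllldduudu" → prefix "dllld" already present; 5 new (d, u, u, d, u)
  "uulddlul" → prefix "uul" already present; 5 new (d, d, l, u, l)
  "udlllu" → prefix "u" already present; 5 new (d, l, l, l, u)
  "lldlu" → prefix "ll" already present; 3 new (d, l, u)
  "dldldd" → prefix "dl" already present; 4 new (d, l, d, d)
  "udddl" → prefix "ud" already present; 3 new (d, d, l)
Total nodes = 6 + 8 + 7 + 8 + 4 + 2 + 6 + 8 + 2 + 8 + 6 + 7 + 8 + 1 + 5 + 5 + 5 + 3 + 4 + 3 = 106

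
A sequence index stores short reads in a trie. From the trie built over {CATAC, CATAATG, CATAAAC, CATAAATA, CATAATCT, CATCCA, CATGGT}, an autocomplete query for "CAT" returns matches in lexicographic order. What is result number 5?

Filter for "CAT…" and sort: "CATAAAC", "CATAAATA", "CATAATCT", "CATAATG", "CATAC", "CATCCA", "CATGGT"
Position 5: CATAC

CATAC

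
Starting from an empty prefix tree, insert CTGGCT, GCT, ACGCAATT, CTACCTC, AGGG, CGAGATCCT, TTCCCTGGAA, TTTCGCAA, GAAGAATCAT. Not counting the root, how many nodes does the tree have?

For each word, the new-node count is its length minus the longest prefix already in the trie:
  "CTGGCT" → 6 new (C, T, G, G, C, T)
  "GCT" → 3 new (G, C, T)
  "ACGCAATT" → 8 new (A, C, G, C, A, A, T, T)
  "CTACCTC" → prefix "CT" already present; 5 new (A, C, C, T, C)
  "AGGG" → prefix "A" already present; 3 new (G, G, G)
  "CGAGATCCT" → prefix "C" already present; 8 new (G, A, G, A, T, C, C, T)
  "TTCCCTGGAA" → 10 new (T, T, C, C, C, T, G, G, A, A)
  "TTTCGCAA" → prefix "TT" already present; 6 new (T, C, G, C, A, A)
  "GAAGAATCAT" → prefix "G" already present; 9 new (A, A, G, A, A, T, C, A, T)
Total nodes = 6 + 3 + 8 + 5 + 3 + 8 + 10 + 6 + 9 = 58

58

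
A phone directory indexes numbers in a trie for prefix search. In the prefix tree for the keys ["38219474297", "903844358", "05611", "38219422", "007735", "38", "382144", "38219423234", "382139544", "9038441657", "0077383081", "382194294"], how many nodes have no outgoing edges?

Leaves are exactly the stored words that no other stored word extends.
Those words: "007735", "0077383081", "05611", "382139544", "382144", "38219422", "38219423234", "382194294", "38219474297", "9038441657", "903844358"
Leaf count: 11

11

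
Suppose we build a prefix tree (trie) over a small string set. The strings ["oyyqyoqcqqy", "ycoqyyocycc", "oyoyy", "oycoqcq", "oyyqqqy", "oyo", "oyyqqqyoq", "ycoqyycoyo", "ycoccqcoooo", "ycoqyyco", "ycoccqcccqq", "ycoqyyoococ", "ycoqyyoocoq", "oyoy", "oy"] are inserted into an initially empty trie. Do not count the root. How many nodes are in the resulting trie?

Insert word by word; a character creates a node only if that edge doesn't already exist:
  "oyyqyoqcqqy" → 11 new (o, y, y, q, y, o, q, c, q, q, y)
  "ycoqyyocycc" → 11 new (y, c, o, q, y, y, o, c, y, c, c)
  "oyoyy" → prefix "oy" already present; 3 new (o, y, y)
  "oycoqcq" → prefix "oy" already present; 5 new (c, o, q, c, q)
  "oyyqqqy" → prefix "oyyq" already present; 3 new (q, q, y)
  "oyo" → prefix "oyo" already present; 0 new (none)
  "oyyqqqyoq" → prefix "oyyqqqy" already present; 2 new (o, q)
  "ycoqyycoyo" → prefix "ycoqyy" already present; 4 new (c, o, y, o)
  "ycoccqcoooo" → prefix "yco" already present; 8 new (c, c, q, c, o, o, o, o)
  "ycoqyyco" → prefix "ycoqyyco" already present; 0 new (none)
  "ycoccqcccqq" → prefix "ycoccqc" already present; 4 new (c, c, q, q)
  "ycoqyyoococ" → prefix "ycoqyyo" already present; 4 new (o, c, o, c)
  "ycoqyyoocoq" → prefix "ycoqyyooco" already present; 1 new (q)
  "oyoy" → prefix "oyoy" already present; 0 new (none)
  "oy" → prefix "oy" already present; 0 new (none)
Total nodes = 11 + 11 + 3 + 5 + 3 + 0 + 2 + 4 + 8 + 0 + 4 + 4 + 1 + 0 + 0 = 56

56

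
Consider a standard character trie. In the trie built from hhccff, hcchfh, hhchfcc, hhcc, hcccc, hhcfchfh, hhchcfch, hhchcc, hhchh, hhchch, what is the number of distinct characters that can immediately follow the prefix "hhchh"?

Follow the path "hhchh" to its node, then look at its outgoing edges.
No stored string extends past "hhchh".
That node has 0 child edges.

0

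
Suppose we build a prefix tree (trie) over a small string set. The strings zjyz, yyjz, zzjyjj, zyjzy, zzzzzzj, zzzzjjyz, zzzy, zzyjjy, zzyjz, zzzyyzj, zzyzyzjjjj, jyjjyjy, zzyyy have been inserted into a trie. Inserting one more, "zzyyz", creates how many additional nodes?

1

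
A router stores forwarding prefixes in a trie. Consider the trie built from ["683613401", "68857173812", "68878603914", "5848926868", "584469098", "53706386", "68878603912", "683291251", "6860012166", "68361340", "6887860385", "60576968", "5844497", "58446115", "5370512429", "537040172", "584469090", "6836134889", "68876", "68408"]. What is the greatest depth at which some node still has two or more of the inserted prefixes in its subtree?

Equivalently: take the maximum, over all pairs, of their longest common prefix length.
e.g. "68878603912" and "68878603914" share the prefix "6887860391" of length 10; no pair shares a longer one.
Longest shared-prefix length: 10

10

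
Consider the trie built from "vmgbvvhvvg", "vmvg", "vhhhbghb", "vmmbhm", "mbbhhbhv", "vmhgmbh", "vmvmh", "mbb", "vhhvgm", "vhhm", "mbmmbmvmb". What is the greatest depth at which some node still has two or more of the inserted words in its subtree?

The deepest shared node is where two words last agree before diverging.
"mbb" and "mbbhhbhv" agree on "mbb" (3 characters) before diverging; nothing deeper is shared.
Longest shared-prefix length: 3

3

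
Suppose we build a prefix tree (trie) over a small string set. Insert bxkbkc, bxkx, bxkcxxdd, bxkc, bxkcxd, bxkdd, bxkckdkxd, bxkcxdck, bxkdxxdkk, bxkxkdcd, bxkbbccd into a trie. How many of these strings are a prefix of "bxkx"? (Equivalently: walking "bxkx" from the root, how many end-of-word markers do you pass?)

1

Check each prefix of "bxkx" against the stored set — each match is an end-marker on the path.
Prefixes of the query that are stored words: "bxkx"
Count: 1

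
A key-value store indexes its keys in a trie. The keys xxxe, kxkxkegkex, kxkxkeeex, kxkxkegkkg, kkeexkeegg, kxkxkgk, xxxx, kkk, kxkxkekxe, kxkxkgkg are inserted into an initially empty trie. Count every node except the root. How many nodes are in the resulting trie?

Trace insertions, counting only characters that open a new branch:
  "xxxe" → 4 new (x, x, x, e)
  "kxkxkegkex" → 10 new (k, x, k, x, k, e, g, k, e, x)
  "kxkxkeeex" → prefix "kxkxke" already present; 3 new (e, e, x)
  "kxkxkegkkg" → prefix "kxkxkegk" already present; 2 new (k, g)
  "kkeexkeegg" → prefix "k" already present; 9 new (k, e, e, x, k, e, e, g, g)
  "kxkxkgk" → prefix "kxkxk" already present; 2 new (g, k)
  "xxxx" → prefix "xxx" already present; 1 new (x)
  "kkk" → prefix "kk" already present; 1 new (k)
  "kxkxkekxe" → prefix "kxkxke" already present; 3 new (k, x, e)
  "kxkxkgkg" → prefix "kxkxkgk" already present; 1 new (g)
Total nodes = 4 + 10 + 3 + 2 + 9 + 2 + 1 + 1 + 3 + 1 = 36

36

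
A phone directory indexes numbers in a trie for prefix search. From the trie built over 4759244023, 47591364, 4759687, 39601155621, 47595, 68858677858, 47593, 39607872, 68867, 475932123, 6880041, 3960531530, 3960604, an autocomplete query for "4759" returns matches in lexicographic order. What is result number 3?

47593

Filter for "4759…" and sort: "47591364", "4759244023", "47593", "475932123", "47595", "4759687"
Position 3: 47593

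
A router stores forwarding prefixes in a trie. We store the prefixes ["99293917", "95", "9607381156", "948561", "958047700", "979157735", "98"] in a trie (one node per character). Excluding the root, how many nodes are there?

39

Trie structure (* marks end of a word):
(root)
└─ 9
   ├─ 4
   │  └─ 8
   │     └─ 5
   │        └─ 6
   │           └─ 1 *
   ├─ 5 *
   │  └─ 8
   │     └─ 0
   │        └─ 4
   │           └─ 7
   │              └─ 7
   │                 └─ 0
   │                    └─ 0 *
   ├─ 6
   │  └─ 0
   │     └─ 7
   │        └─ 3
   │           └─ 8
   │              └─ 1
   │                 └─ 1
   │                    └─ 5
   │                       └─ 6 *
   ├─ 7
   │  └─ 9
   │     └─ 1
   │        └─ 5
   │           └─ 7
   │              └─ 7
   │                 └─ 3
   │                    └─ 5 *
   ├─ 8 *
   └─ 9
      └─ 2
         └─ 9
            └─ 3
               └─ 9
                  └─ 1
                     └─ 7 *
Counting every labelled node above: 39.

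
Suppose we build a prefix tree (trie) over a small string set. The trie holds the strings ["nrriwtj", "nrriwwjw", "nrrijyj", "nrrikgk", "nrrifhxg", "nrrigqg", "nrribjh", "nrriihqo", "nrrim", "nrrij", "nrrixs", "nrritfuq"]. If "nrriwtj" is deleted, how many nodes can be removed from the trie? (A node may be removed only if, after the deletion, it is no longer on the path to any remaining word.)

2

Walk "nrriwtj" from the leaf back toward the root, removing each node that no remaining word uses.
The suffix "tj" (2 nodes) is used only by "nrriwtj"; the node for "nrriw" still has the child "w", so pruning stops there.
Nodes removed: 2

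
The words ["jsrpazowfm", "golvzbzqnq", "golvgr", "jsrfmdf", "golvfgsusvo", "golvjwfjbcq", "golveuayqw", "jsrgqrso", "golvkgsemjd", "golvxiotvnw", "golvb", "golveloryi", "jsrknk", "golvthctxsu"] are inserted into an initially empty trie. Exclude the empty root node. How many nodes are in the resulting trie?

Insert word by word; a character creates a node only if that edge doesn't already exist:
  "jsrpazowfm" → 10 new (j, s, r, p, a, z, o, w, f, m)
  "golvzbzqnq" → 10 new (g, o, l, v, z, b, z, q, n, q)
  "golvgr" → prefix "golv" already present; 2 new (g, r)
  "jsrfmdf" → prefix "jsr" already present; 4 new (f, m, d, f)
  "golvfgsusvo" → prefix "golv" already present; 7 new (f, g, s, u, s, v, o)
  "golvjwfjbcq" → prefix "golv" already present; 7 new (j, w, f, j, b, c, q)
  "golveuayqw" → prefix "golv" already present; 6 new (e, u, a, y, q, w)
  "jsrgqrso" → prefix "jsr" already present; 5 new (g, q, r, s, o)
  "golvkgsemjd" → prefix "golv" already present; 7 new (k, g, s, e, m, j, d)
  "golvxiotvnw" → prefix "golv" already present; 7 new (x, i, o, t, v, n, w)
  "golvb" → prefix "golv" already present; 1 new (b)
  "golveloryi" → prefix "golve" already present; 5 new (l, o, r, y, i)
  "jsrknk" → prefix "jsr" already present; 3 new (k, n, k)
  "golvthctxsu" → prefix "golv" already present; 7 new (t, h, c, t, x, s, u)
Total nodes = 10 + 10 + 2 + 4 + 7 + 7 + 6 + 5 + 7 + 7 + 1 + 5 + 3 + 7 = 81

81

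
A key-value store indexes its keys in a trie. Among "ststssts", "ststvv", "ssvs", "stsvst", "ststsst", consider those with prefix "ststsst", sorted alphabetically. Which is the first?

ststsst

DFS of the "ststsst" subtree visits, in order: "ststsst", "ststssts"
Position 1: ststsst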